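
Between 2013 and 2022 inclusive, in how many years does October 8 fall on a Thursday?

2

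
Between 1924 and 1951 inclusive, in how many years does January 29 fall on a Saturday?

Day of week of January 29 in each year:
1924: Tue, 1925: Thu, 1926: Fri, 1927: Sat ✓, 1928: Sun, 1929: Tue, 1930: Wed, 1931: Thu, 1932: Fri, 1933: Sun, 1934: Mon, 1935: Tue, 1936: Wed, 1937: Fri, 1938: Sat ✓, 1939: Sun, 1940: Mon, 1941: Wed, 1942: Thu, 1943: Fri, 1944: Sat ✓, 1945: Mon, 1946: Tue, 1947: Wed, 1948: Thu, 1949: Sat ✓, 1950: Sun, 1951: Mon
Saturdays: 1927, 1938, 1944, 1949.

4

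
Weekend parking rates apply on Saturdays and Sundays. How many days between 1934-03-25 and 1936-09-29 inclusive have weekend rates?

1934-03-25 is a Sunday.
From 1934-03-25 to 1936-09-29 is 920 days inclusive.
920 = 7 × 131 + 3, so there are 131 full weeks plus 3 extra days.
Each full week contributes 2 weekend days (Sat, Sun): 131 × 2 = 262.
The 3 extra days are Sun, Mon, Tue — 1 of them qualifies.
Total: 262 + 1 = 263.

263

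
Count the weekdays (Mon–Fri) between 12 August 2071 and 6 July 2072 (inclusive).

12 August 2071 is a Wednesday.
That's 330 days from start to end, counting both.
330 = 7 × 47 + 1, so there are 47 full weeks plus 1 extra day.
Each full week contributes 5 weekdays (Mon–Fri): 47 × 5 = 235.
The 1 extra day is Wed — 1 of them qualifies.
Total: 235 + 1 = 236.

236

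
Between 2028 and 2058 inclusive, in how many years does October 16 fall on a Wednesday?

Day of week of October 16 in each year:
2028: Mon, 2029: Tue, 2030: Wed ✓, 2031: Thu, 2032: Sat, 2033: Sun, 2034: Mon, 2035: Tue, 2036: Thu, 2037: Fri, 2038: Sat, 2039: Sun, 2040: Tue, 2041: Wed ✓, 2042: Thu, 2043: Fri, 2044: Sun, 2045: Mon, 2046: Tue, 2047: Wed ✓, 2048: Fri, 2049: Sat, 2050: Sun, 2051: Mon, 2052: Wed ✓, 2053: Thu, 2054: Fri, 2055: Sat, 2056: Mon, 2057: Tue, 2058: Wed ✓
Wednesdays: 2030, 2041, 2047, 2052, 2058.

5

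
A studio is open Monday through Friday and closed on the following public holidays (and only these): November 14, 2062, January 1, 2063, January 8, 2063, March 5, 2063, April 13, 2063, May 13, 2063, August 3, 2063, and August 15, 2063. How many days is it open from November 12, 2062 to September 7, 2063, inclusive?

208

November 12, 2062 is a Sunday.
The range spans 300 days (inclusive of both endpoints).
300 = 7 × 42 + 6, so there are 42 full weeks plus 6 extra days.
Each full week contributes 5 weekdays (Mon–Fri): 42 × 5 = 210.
The 6 extra days are Sunday, Monday, Tuesday, Wednesday, Thursday, Friday — 5 of them qualify.
Total: 210 + 5 = 215.
Holidays: November 14, 2062 (Tue); January 1, 2063 (Mon); January 8, 2063 (Mon); March 5, 2063 (Mon); April 13, 2063 (Fri); May 13, 2063 (Sun); August 3, 2063 (Fri); August 15, 2063 (Wed).
7 of the 8 holidays fall on weekdays; the rest are weekends and were already excluded.
Business days: 215 − 7 = 208.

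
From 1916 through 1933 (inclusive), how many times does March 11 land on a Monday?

Day of week of March 11 in each year:
1916: Sat, 1917: Sun, 1918: Mon ✓, 1919: Tue, 1920: Thu, 1921: Fri, 1922: Sat, 1923: Sun, 1924: Tue, 1925: Wed, 1926: Thu, 1927: Fri, 1928: Sun, 1929: Mon ✓, 1930: Tue, 1931: Wed, 1932: Fri, 1933: Sat
Mondays: 1918, 1929.

2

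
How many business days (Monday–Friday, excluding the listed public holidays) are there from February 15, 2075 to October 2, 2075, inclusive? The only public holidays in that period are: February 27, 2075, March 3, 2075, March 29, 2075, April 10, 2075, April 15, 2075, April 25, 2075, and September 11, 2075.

158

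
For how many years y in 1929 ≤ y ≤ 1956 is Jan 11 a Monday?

Day of week of January 11 in each year:
1929: Fri, 1930: Sat, 1931: Sun, 1932: Mon ✓, 1933: Wed, 1934: Thu, 1935: Fri, 1936: Sat, 1937: Mon ✓, 1938: Tue, 1939: Wed, 1940: Thu, 1941: Sat, 1942: Sun, 1943: Mon ✓, 1944: Tue, 1945: Thu, 1946: Fri, 1947: Sat, 1948: Sun, 1949: Tue, 1950: Wed, 1951: Thu, 1952: Fri, 1953: Sun, 1954: Mon ✓, 1955: Tue, 1956: Wed
Mondays: 1932, 1937, 1943, 1954.

4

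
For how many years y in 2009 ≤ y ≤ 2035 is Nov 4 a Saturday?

4

Day of week of November 4 in each year:
2009: Wed, 2010: Thu, 2011: Fri, 2012: Sun, 2013: Mon, 2014: Tue, 2015: Wed, 2016: Fri, 2017: Sat ✓, 2018: Sun, 2019: Mon, 2020: Wed, 2021: Thu, 2022: Fri, 2023: Sat ✓, 2024: Mon, 2025: Tue, 2026: Wed, 2027: Thu, 2028: Sat ✓, 2029: Sun, 2030: Mon, 2031: Tue, 2032: Thu, 2033: Fri, 2034: Sat ✓, 2035: Sun
Saturdays: 2017, 2023, 2028, 2034.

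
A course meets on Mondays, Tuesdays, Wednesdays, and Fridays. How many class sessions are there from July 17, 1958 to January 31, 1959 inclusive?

July 17, 1958 is a Thursday.
The range spans 199 days (inclusive of both endpoints).
199 = 7 × 28 + 3, so there are 28 full weeks plus 3 extra days.
Each full week contributes 4 days from the set (Mon, Tue, Wed, Fri): 28 × 4 = 112.
The 3 extra days are Thursday, Friday, Saturday — 1 of them qualifies.
Total: 112 + 1 = 113.

113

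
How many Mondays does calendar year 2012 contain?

53

2012-01-01 is a Sunday.
That's 366 days from start to end, counting both.
366 = 7 × 52 + 2, so there are 52 full weeks plus 2 extra days.
Each full week contributes one Monday: 52 so far.
The 2 extra days are Sun, Mon — 1 of them qualifies.
Total: 52 + 1 = 53.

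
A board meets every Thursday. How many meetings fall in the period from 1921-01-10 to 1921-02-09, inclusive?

4

1921-01-10 is a Monday.
The range spans 31 days (inclusive of both endpoints).
31 = 7 × 4 + 3, so there are 4 full weeks plus 3 extra days.
Each full week contributes one Thursday: 4 so far.
The 3 extra days are Mon, Tue, Wed — none qualify.
Total: 4 + 0 = 4.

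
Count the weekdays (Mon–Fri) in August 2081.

21 weekdays

1 August 2081 is a Friday.
The range spans 31 days (inclusive of both endpoints).
31 = 7 × 4 + 3, so there are 4 full weeks plus 3 extra days.
Each full week contributes 5 weekdays (Mon–Fri): 4 × 5 = 20.
The 3 extra days are Fri, Sat, Sun — 1 of them qualifies.
Total: 20 + 1 = 21.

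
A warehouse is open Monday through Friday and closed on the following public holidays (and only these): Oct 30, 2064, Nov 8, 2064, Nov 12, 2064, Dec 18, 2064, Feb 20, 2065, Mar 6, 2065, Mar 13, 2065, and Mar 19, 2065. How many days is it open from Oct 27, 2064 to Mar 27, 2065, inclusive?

Oct 27, 2064 is a Monday.
That's 152 days from start to end, counting both.
152 = 7 × 21 + 5, so there are 21 full weeks plus 5 extra days.
Each full week contributes 5 weekdays (Mon–Fri): 21 × 5 = 105.
The 5 extra days are Mon, Tue, Wed, Thu, Fri — 5 of them qualify.
Total: 105 + 5 = 110.
Holidays: Oct 30, 2064 (Thu); Nov 8, 2064 (Sat); Nov 12, 2064 (Wed); Dec 18, 2064 (Thu); Feb 20, 2065 (Fri); Mar 6, 2065 (Fri); Mar 13, 2065 (Fri); Mar 19, 2065 (Thu).
7 of the 8 holidays fall on weekdays; the rest are weekends and were already excluded.
Business days: 110 − 7 = 103.

103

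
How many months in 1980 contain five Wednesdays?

5

A month has five Wednesdays exactly when Wednesday falls within its first (length − 28) days.
Jan: 31 days, starts Tue → 5 of Tue, Wed, Thu ✓
Feb: 29 days, starts Fri → 5 of Fri
Mar: 31 days, starts Sat → 5 of Sat, Sun, Mon
Apr: 30 days, starts Tue → 5 of Tue, Wed ✓
May: 31 days, starts Thu → 5 of Thu, Fri, Sat
Jun: 30 days, starts Sun → 5 of Sun, Mon
Jul: 31 days, starts Tue → 5 of Tue, Wed, Thu ✓
Aug: 31 days, starts Fri → 5 of Fri, Sat, Sun
Sep: 30 days, starts Mon → 5 of Mon, Tue
Oct: 31 days, starts Wed → 5 of Wed, Thu, Fri ✓
Nov: 30 days, starts Sat → 5 of Sat, Sun
Dec: 31 days, starts Mon → 5 of Mon, Tue, Wed ✓
Months with five Wednesdays: Jan, Apr, Jul, Oct, Dec.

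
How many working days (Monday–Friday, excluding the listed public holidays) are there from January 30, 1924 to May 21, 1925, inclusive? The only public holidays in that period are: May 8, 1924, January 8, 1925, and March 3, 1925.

January 30, 1924 is a Wednesday.
That's 478 days from start to end, counting both.
478 = 7 × 68 + 2, so there are 68 full weeks plus 2 extra days.
Each full week contributes 5 weekdays (Mon–Fri): 68 × 5 = 340.
The 2 extra days are Wed, Thu — 2 of them qualify.
Total: 340 + 2 = 342.
Holidays: May 8, 1924 (Thu); January 8, 1925 (Thu); March 3, 1925 (Tue).
All 3 holidays fall on weekdays, so subtract 3.
Business days: 342 − 3 = 339.

339 working days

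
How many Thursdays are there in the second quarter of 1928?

Apr 1, 1928 is a Sunday.
That's 91 days from start to end, counting both.
91 = 7 × 13, so the span is exactly 13 full weeks.
Each full week contributes one Thursday: 13 so far.

13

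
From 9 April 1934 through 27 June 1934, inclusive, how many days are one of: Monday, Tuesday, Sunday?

9 April 1934 is a Monday.
That's 80 days from start to end, counting both.
80 = 7 × 11 + 3, so there are 11 full weeks plus 3 extra days.
Each full week contributes 3 days from the set (Mon, Tue, Sun): 11 × 3 = 33.
The 3 extra days are Mon, Tue, Wed — 2 of them qualify.
Total: 33 + 2 = 35.

35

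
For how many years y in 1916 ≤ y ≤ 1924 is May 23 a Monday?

Day of week of May 23 in each year:
1916: Tue, 1917: Wed, 1918: Thu, 1919: Fri, 1920: Sun, 1921: Mon ✓, 1922: Tue, 1923: Wed, 1924: Fri
Mondays: 1921.

1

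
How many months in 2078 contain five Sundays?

A month has five Sundays exactly when Sunday falls within its first (length − 28) days.
Jan: 31 days, starts Sat → 5 of Sat, Sun, Mon ✓
Feb: 28 days, starts Tue → 5 of (none)
Mar: 31 days, starts Tue → 5 of Tue, Wed, Thu
Apr: 30 days, starts Fri → 5 of Fri, Sat
May: 31 days, starts Sun → 5 of Sun, Mon, Tue ✓
Jun: 30 days, starts Wed → 5 of Wed, Thu
Jul: 31 days, starts Fri → 5 of Fri, Sat, Sun ✓
Aug: 31 days, starts Mon → 5 of Mon, Tue, Wed
Sep: 30 days, starts Thu → 5 of Thu, Fri
Oct: 31 days, starts Sat → 5 of Sat, Sun, Mon ✓
Nov: 30 days, starts Tue → 5 of Tue, Wed
Dec: 31 days, starts Thu → 5 of Thu, Fri, Sat
Months with five Sundays: Jan, May, Jul, Oct.

4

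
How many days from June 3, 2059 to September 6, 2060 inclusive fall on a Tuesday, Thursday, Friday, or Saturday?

264

June 3, 2059 is a Tuesday.
From June 3, 2059 to September 6, 2060 is 462 days inclusive.
462 = 7 × 66, so the span is exactly 66 full weeks.
Each full week contributes 4 days from the set (Tue, Thu, Fri, Sat): 66 × 4 = 264.
Total: 264.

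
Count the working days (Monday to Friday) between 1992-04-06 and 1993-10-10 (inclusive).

1992-04-06 is a Monday.
From 1992-04-06 to 1993-10-10 is 553 days inclusive.
553 = 7 × 79, so the span is exactly 79 full weeks.
Each full week contributes 5 weekdays (Mon–Fri): 79 × 5 = 395.

395 weekdays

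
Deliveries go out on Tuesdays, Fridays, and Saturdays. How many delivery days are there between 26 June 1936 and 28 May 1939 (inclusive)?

458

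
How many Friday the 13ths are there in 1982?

1

The 13th falls on a Friday when the month's 13th has weekday Fri.
Jan 13 is Wed; Feb 13 is Sat; Mar 13 is Sat; Apr 13 is Tue; May 13 is Thu; Jun 13 is Sun; Jul 13 is Tue; Aug 13 is Fri ✓; Sep 13 is Mon; Oct 13 is Wed; Nov 13 is Sat; Dec 13 is Mon.
Friday the 13ths: Aug.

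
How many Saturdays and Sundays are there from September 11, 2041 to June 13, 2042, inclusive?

78

September 11, 2041 is a Wednesday.
That's 276 days from start to end, counting both.
276 = 7 × 39 + 3, so there are 39 full weeks plus 3 extra days.
Each full week contributes 2 weekend days (Sat, Sun): 39 × 2 = 78.
The 3 extra days are Wed, Thu, Fri — none qualify.
Total: 78 + 0 = 78.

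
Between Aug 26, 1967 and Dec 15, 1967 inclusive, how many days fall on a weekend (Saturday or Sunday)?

32

Aug 26, 1967 is a Saturday.
From Aug 26, 1967 to Dec 15, 1967 is 112 days inclusive.
112 = 7 × 16, so the span is exactly 16 full weeks.
Each full week contributes 2 weekend days (Sat, Sun): 16 × 2 = 32.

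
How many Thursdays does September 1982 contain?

1 September 1982 is a Wednesday.
From 1 September 1982 to 30 September 1982 is 30 days inclusive.
30 = 7 × 4 + 2, so there are 4 full weeks plus 2 extra days.
Each full week contributes one Thursday: 4 so far.
The 2 extra days are Wednesday, Thursday — 1 of them qualifies.
Total: 4 + 1 = 5.

5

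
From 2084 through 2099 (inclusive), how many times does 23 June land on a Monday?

3

Day of week of June 23 in each year:
2084: Fri, 2085: Sat, 2086: Sun, 2087: Mon ✓, 2088: Wed, 2089: Thu, 2090: Fri, 2091: Sat, 2092: Mon ✓, 2093: Tue, 2094: Wed, 2095: Thu, 2096: Sat, 2097: Sun, 2098: Mon ✓, 2099: Tue
Mondays: 2087, 2092, 2098.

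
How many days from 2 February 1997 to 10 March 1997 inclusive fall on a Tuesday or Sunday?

11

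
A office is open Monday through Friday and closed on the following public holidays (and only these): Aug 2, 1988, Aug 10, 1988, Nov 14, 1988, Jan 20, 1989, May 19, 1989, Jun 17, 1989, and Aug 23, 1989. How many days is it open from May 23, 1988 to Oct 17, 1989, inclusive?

361

May 23, 1988 is a Monday.
That's 513 days from start to end, counting both.
513 = 7 × 73 + 2, so there are 73 full weeks plus 2 extra days.
Each full week contributes 5 weekdays (Mon–Fri): 73 × 5 = 365.
The 2 extra days are Monday, Tuesday — 2 of them qualify.
Total: 365 + 2 = 367.
Holidays: Aug 2, 1988 (Tue); Aug 10, 1988 (Wed); Nov 14, 1988 (Mon); Jan 20, 1989 (Fri); May 19, 1989 (Fri); Jun 17, 1989 (Sat); Aug 23, 1989 (Wed).
6 of the 7 holidays fall on weekdays; the rest are weekends and were already excluded.
Business days: 367 − 6 = 361.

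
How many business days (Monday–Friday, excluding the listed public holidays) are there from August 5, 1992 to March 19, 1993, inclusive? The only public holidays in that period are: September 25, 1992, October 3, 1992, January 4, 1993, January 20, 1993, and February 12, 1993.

159

August 5, 1992 is a Wednesday.
From August 5, 1992 to March 19, 1993 is 227 days inclusive.
227 = 7 × 32 + 3, so there are 32 full weeks plus 3 extra days.
Each full week contributes 5 weekdays (Mon–Fri): 32 × 5 = 160.
The 3 extra days are Wed, Thu, Fri — 3 of them qualify.
Total: 160 + 3 = 163.
Holidays: September 25, 1992 (Fri); October 3, 1992 (Sat); January 4, 1993 (Mon); January 20, 1993 (Wed); February 12, 1993 (Fri).
4 of the 5 holidays fall on weekdays; the rest are weekends and were already excluded.
Business days: 163 − 4 = 159.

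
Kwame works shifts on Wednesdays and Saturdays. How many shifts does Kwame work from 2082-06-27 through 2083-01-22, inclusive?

60

2082-06-27 is a Saturday.
The range spans 210 days (inclusive of both endpoints).
210 = 7 × 30, so the span is exactly 30 full weeks.
Each full week contributes 2 days from the set (Wed, Sat): 30 × 2 = 60.
Total: 60.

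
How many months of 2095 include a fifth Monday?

A month has five Mondays exactly when Monday falls within its first (length − 28) days.
Jan: 31 days, starts Sat → 5 of Sat, Sun, Mon ✓
Feb: 28 days, starts Tue → 5 of (none)
Mar: 31 days, starts Tue → 5 of Tue, Wed, Thu
Apr: 30 days, starts Fri → 5 of Fri, Sat
May: 31 days, starts Sun → 5 of Sun, Mon, Tue ✓
Jun: 30 days, starts Wed → 5 of Wed, Thu
Jul: 31 days, starts Fri → 5 of Fri, Sat, Sun
Aug: 31 days, starts Mon → 5 of Mon, Tue, Wed ✓
Sep: 30 days, starts Thu → 5 of Thu, Fri
Oct: 31 days, starts Sat → 5 of Sat, Sun, Mon ✓
Nov: 30 days, starts Tue → 5 of Tue, Wed
Dec: 31 days, starts Thu → 5 of Thu, Fri, Sat
Months with five Mondays: Jan, May, Aug, Oct.

4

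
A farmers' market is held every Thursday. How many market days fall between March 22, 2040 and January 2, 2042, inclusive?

March 22, 2040 is a Thursday.
The range spans 652 days (inclusive of both endpoints).
652 = 7 × 93 + 1, so there are 93 full weeks plus 1 extra day.
Each full week contributes one Thursday: 93 so far.
The 1 extra day is Thursday — 1 of them qualifies.
Total: 93 + 1 = 94.

94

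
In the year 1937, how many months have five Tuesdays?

4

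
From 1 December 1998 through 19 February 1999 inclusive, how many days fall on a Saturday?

11

1 December 1998 is a Tuesday.
The range spans 81 days (inclusive of both endpoints).
81 = 7 × 11 + 4, so there are 11 full weeks plus 4 extra days.
Each full week contributes one Saturday: 11 so far.
The 4 extra days are Tuesday, Wednesday, Thursday, Friday — none qualify.
Total: 11 + 0 = 11.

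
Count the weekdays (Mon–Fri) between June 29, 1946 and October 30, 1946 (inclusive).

88

June 29, 1946 is a Saturday.
From June 29, 1946 to October 30, 1946 is 124 days inclusive.
124 = 7 × 17 + 5, so there are 17 full weeks plus 5 extra days.
Each full week contributes 5 weekdays (Mon–Fri): 17 × 5 = 85.
The 5 extra days are Sat, Sun, Mon, Tue, Wed — 3 of them qualify.
Total: 85 + 3 = 88.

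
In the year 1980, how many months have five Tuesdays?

A month has five Tuesdays exactly when Tuesday falls within its first (length − 28) days.
Jan: 31 days, starts Tue → 5 of Tue, Wed, Thu ✓
Feb: 29 days, starts Fri → 5 of Fri
Mar: 31 days, starts Sat → 5 of Sat, Sun, Mon
Apr: 30 days, starts Tue → 5 of Tue, Wed ✓
May: 31 days, starts Thu → 5 of Thu, Fri, Sat
Jun: 30 days, starts Sun → 5 of Sun, Mon
Jul: 31 days, starts Tue → 5 of Tue, Wed, Thu ✓
Aug: 31 days, starts Fri → 5 of Fri, Sat, Sun
Sep: 30 days, starts Mon → 5 of Mon, Tue ✓
Oct: 31 days, starts Wed → 5 of Wed, Thu, Fri
Nov: 30 days, starts Sat → 5 of Sat, Sun
Dec: 31 days, starts Mon → 5 of Mon, Tue, Wed ✓
Months with five Tuesdays: Jan, Apr, Jul, Sep, Dec.

5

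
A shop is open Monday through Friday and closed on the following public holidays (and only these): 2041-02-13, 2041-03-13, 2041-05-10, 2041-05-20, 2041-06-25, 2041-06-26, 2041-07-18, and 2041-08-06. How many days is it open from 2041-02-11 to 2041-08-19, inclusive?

128 business days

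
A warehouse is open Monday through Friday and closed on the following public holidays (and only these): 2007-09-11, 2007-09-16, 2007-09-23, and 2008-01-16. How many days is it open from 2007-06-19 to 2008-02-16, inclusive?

172 working days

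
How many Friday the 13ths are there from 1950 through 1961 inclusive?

Friday-the-13ths by year:
1950: Jan, Oct
1951: Apr, Jul
1952: Jun
1953: Feb, Mar, Nov
1954: Aug
1955: May
1956: Jan, Apr, Jul
1957: Sep, Dec
1958: Jun
1959: Feb, Mar, Nov
1960: May
1961: Jan, Oct

22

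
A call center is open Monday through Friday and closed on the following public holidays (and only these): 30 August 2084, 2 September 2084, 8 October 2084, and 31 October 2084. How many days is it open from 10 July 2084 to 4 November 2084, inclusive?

10 July 2084 is a Monday.
From 10 July 2084 to 4 November 2084 is 118 days inclusive.
118 = 7 × 16 + 6, so there are 16 full weeks plus 6 extra days.
Each full week contributes 5 weekdays (Mon–Fri): 16 × 5 = 80.
The 6 extra days are Monday, Tuesday, Wednesday, Thursday, Friday, Saturday — 5 of them qualify.
Total: 80 + 5 = 85.
Holidays: 30 August 2084 (Wed); 2 September 2084 (Sat); 8 October 2084 (Sun); 31 October 2084 (Tue).
2 of the 4 holidays fall on weekdays; the rest are weekends and were already excluded.
Business days: 85 − 2 = 83.

83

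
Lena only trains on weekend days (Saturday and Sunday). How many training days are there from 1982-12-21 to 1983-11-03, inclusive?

1982-12-21 is a Tuesday.
From 1982-12-21 to 1983-11-03 is 318 days inclusive.
318 = 7 × 45 + 3, so there are 45 full weeks plus 3 extra days.
Each full week contributes 2 weekend days (Sat, Sun): 45 × 2 = 90.
The 3 extra days are Tue, Wed, Thu — none qualify.
Total: 90 + 0 = 90.

90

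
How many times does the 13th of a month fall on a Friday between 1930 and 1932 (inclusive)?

5

Friday-the-13ths by year:
1930: Jun
1931: Feb, Mar, Nov
1932: May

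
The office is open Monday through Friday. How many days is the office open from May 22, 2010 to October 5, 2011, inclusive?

358 weekdays

May 22, 2010 is a Saturday.
That's 502 days from start to end, counting both.
502 = 7 × 71 + 5, so there are 71 full weeks plus 5 extra days.
Each full week contributes 5 weekdays (Mon–Fri): 71 × 5 = 355.
The 5 extra days are Sat, Sun, Mon, Tue, Wed — 3 of them qualify.
Total: 355 + 3 = 358.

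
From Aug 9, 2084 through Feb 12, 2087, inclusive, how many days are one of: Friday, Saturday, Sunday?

Aug 9, 2084 is a Wednesday.
From Aug 9, 2084 to Feb 12, 2087 is 918 days inclusive.
918 = 7 × 131 + 1, so there are 131 full weeks plus 1 extra day.
Each full week contributes 3 days from the set (Fri, Sat, Sun): 131 × 3 = 393.
The 1 extra day is Wednesday — none qualify.
Total: 393 + 0 = 393.

393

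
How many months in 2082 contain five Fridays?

A month has five Fridays exactly when Friday falls within its first (length − 28) days.
Jan: 31 days, starts Thu → 5 of Thu, Fri, Sat ✓
Feb: 28 days, starts Sun → 5 of (none)
Mar: 31 days, starts Sun → 5 of Sun, Mon, Tue
Apr: 30 days, starts Wed → 5 of Wed, Thu
May: 31 days, starts Fri → 5 of Fri, Sat, Sun ✓
Jun: 30 days, starts Mon → 5 of Mon, Tue
Jul: 31 days, starts Wed → 5 of Wed, Thu, Fri ✓
Aug: 31 days, starts Sat → 5 of Sat, Sun, Mon
Sep: 30 days, starts Tue → 5 of Tue, Wed
Oct: 31 days, starts Thu → 5 of Thu, Fri, Sat ✓
Nov: 30 days, starts Sun → 5 of Sun, Mon
Dec: 31 days, starts Tue → 5 of Tue, Wed, Thu
Months with five Fridays: Jan, May, Jul, Oct.

4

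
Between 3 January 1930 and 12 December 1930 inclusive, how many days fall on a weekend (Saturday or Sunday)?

3 January 1930 is a Friday.
That's 344 days from start to end, counting both.
344 = 7 × 49 + 1, so there are 49 full weeks plus 1 extra day.
Each full week contributes 2 weekend days (Sat, Sun): 49 × 2 = 98.
The 1 extra day is Fri — none qualify.
Total: 98 + 0 = 98.

98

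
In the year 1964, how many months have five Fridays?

A month has five Fridays exactly when Friday falls within its first (length − 28) days.
Jan: 31 days, starts Wed → 5 of Wed, Thu, Fri ✓
Feb: 29 days, starts Sat → 5 of Sat
Mar: 31 days, starts Sun → 5 of Sun, Mon, Tue
Apr: 30 days, starts Wed → 5 of Wed, Thu
May: 31 days, starts Fri → 5 of Fri, Sat, Sun ✓
Jun: 30 days, starts Mon → 5 of Mon, Tue
Jul: 31 days, starts Wed → 5 of Wed, Thu, Fri ✓
Aug: 31 days, starts Sat → 5 of Sat, Sun, Mon
Sep: 30 days, starts Tue → 5 of Tue, Wed
Oct: 31 days, starts Thu → 5 of Thu, Fri, Sat ✓
Nov: 30 days, starts Sun → 5 of Sun, Mon
Dec: 31 days, starts Tue → 5 of Tue, Wed, Thu
Months with five Fridays: Jan, May, Jul, Oct.

4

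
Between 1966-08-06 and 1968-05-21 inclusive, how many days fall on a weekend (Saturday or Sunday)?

188

1966-08-06 is a Saturday.
That's 655 days from start to end, counting both.
655 = 7 × 93 + 4, so there are 93 full weeks plus 4 extra days.
Each full week contributes 2 weekend days (Sat, Sun): 93 × 2 = 186.
The 4 extra days are Saturday, Sunday, Monday, Tuesday — 2 of them qualify.
Total: 186 + 2 = 188.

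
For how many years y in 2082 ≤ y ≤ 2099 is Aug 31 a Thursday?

Day of week of August 31 in each year:
2082: Mon, 2083: Tue, 2084: Thu ✓, 2085: Fri, 2086: Sat, 2087: Sun, 2088: Tue, 2089: Wed, 2090: Thu ✓, 2091: Fri, 2092: Sun, 2093: Mon, 2094: Tue, 2095: Wed, 2096: Fri, 2097: Sat, 2098: Sun, 2099: Mon
Thursdays: 2084, 2090.

2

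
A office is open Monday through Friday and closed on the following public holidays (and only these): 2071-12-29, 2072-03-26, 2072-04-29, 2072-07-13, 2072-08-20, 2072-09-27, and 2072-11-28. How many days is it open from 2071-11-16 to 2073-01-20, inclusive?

305

2071-11-16 is a Monday.
That's 432 days from start to end, counting both.
432 = 7 × 61 + 5, so there are 61 full weeks plus 5 extra days.
Each full week contributes 5 weekdays (Mon–Fri): 61 × 5 = 305.
The 5 extra days are Mon, Tue, Wed, Thu, Fri — 5 of them qualify.
Total: 305 + 5 = 310.
Holidays: 2071-12-29 (Tue); 2072-03-26 (Sat); 2072-04-29 (Fri); 2072-07-13 (Wed); 2072-08-20 (Sat); 2072-09-27 (Tue); 2072-11-28 (Mon).
5 of the 7 holidays fall on weekdays; the rest are weekends and were already excluded.
Business days: 310 − 5 = 305.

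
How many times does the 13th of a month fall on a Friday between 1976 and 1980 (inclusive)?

8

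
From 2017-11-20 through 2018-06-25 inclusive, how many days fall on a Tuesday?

31 Tuesdays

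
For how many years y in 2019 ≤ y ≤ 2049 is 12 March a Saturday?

Day of week of March 12 in each year:
2019: Tue, 2020: Thu, 2021: Fri, 2022: Sat ✓, 2023: Sun, 2024: Tue, 2025: Wed, 2026: Thu, 2027: Fri, 2028: Sun, 2029: Mon, 2030: Tue, 2031: Wed, 2032: Fri, 2033: Sat ✓, 2034: Sun, 2035: Mon, 2036: Wed, 2037: Thu, 2038: Fri, 2039: Sat ✓, 2040: Mon, 2041: Tue, 2042: Wed, 2043: Thu, 2044: Sat ✓, 2045: Sun, 2046: Mon, 2047: Tue, 2048: Thu, 2049: Fri
Saturdays: 2022, 2033, 2039, 2044.

4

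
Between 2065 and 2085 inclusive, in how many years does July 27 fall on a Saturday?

Day of week of July 27 in each year:
2065: Mon, 2066: Tue, 2067: Wed, 2068: Fri, 2069: Sat ✓, 2070: Sun, 2071: Mon, 2072: Wed, 2073: Thu, 2074: Fri, 2075: Sat ✓, 2076: Mon, 2077: Tue, 2078: Wed, 2079: Thu, 2080: Sat ✓, 2081: Sun, 2082: Mon, 2083: Tue, 2084: Thu, 2085: Fri
Saturdays: 2069, 2075, 2080.

3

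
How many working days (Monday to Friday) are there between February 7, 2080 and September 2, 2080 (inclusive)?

149 weekdays

February 7, 2080 is a Wednesday.
From February 7, 2080 to September 2, 2080 is 209 days inclusive.
209 = 7 × 29 + 6, so there are 29 full weeks plus 6 extra days.
Each full week contributes 5 weekdays (Mon–Fri): 29 × 5 = 145.
The 6 extra days are Wed, Thu, Fri, Sat, Sun, Mon — 4 of them qualify.
Total: 145 + 4 = 149.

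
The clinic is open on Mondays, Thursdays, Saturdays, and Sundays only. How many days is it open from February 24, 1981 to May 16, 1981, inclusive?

February 24, 1981 is a Tuesday.
The range spans 82 days (inclusive of both endpoints).
82 = 7 × 11 + 5, so there are 11 full weeks plus 5 extra days.
Each full week contributes 4 days from the set (Mon, Thu, Sat, Sun): 11 × 4 = 44.
The 5 extra days are Tuesday, Wednesday, Thursday, Friday, Saturday — 2 of them qualify.
Total: 44 + 2 = 46.

46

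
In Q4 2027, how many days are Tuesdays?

October 1, 2027 is a Friday.
The range spans 92 days (inclusive of both endpoints).
92 = 7 × 13 + 1, so there are 13 full weeks plus 1 extra day.
Each full week contributes one Tuesday: 13 so far.
The 1 extra day is Fri — none qualify.
Total: 13 + 0 = 13.

13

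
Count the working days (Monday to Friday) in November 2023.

November 1, 2023 is a Wednesday.
From November 1, 2023 to November 30, 2023 is 30 days inclusive.
30 = 7 × 4 + 2, so there are 4 full weeks plus 2 extra days.
Each full week contributes 5 weekdays (Mon–Fri): 4 × 5 = 20.
The 2 extra days are Wed, Thu — 2 of them qualify.
Total: 20 + 2 = 22.

22 weekdays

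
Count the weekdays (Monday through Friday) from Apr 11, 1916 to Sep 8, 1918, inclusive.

Apr 11, 1916 is a Tuesday.
From Apr 11, 1916 to Sep 8, 1918 is 881 days inclusive.
881 = 7 × 125 + 6, so there are 125 full weeks plus 6 extra days.
Each full week contributes 5 weekdays (Mon–Fri): 125 × 5 = 625.
The 6 extra days are Tue, Wed, Thu, Fri, Sat, Sun — 4 of them qualify.
Total: 625 + 4 = 629.

629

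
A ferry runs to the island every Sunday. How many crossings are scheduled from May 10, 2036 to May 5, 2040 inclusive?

May 10, 2036 is a Saturday.
From May 10, 2036 to May 5, 2040 is 1457 days inclusive.
1457 = 7 × 208 + 1, so there are 208 full weeks plus 1 extra day.
Each full week contributes one Sunday: 208 so far.
The 1 extra day is Sat — none qualify.
Total: 208 + 0 = 208.

208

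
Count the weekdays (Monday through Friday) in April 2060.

22

April 1, 2060 is a Thursday.
That's 30 days from start to end, counting both.
30 = 7 × 4 + 2, so there are 4 full weeks plus 2 extra days.
Each full week contributes 5 weekdays (Mon–Fri): 4 × 5 = 20.
The 2 extra days are Thu, Fri — 2 of them qualify.
Total: 20 + 2 = 22.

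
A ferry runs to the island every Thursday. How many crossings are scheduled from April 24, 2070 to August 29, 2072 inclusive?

123 Thursdays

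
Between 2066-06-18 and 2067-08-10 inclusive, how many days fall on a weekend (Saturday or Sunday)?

120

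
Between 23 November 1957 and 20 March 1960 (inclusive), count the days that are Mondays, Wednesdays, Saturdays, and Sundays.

23 November 1957 is a Saturday.
That's 849 days from start to end, counting both.
849 = 7 × 121 + 2, so there are 121 full weeks plus 2 extra days.
Each full week contributes 4 days from the set (Mon, Wed, Sat, Sun): 121 × 4 = 484.
The 2 extra days are Saturday, Sunday — 2 of them qualify.
Total: 484 + 2 = 486.

486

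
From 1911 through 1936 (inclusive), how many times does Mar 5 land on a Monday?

Day of week of March 5 in each year:
1911: Sun, 1912: Tue, 1913: Wed, 1914: Thu, 1915: Fri, 1916: Sun, 1917: Mon ✓, 1918: Tue, 1919: Wed, 1920: Fri, 1921: Sat, 1922: Sun, 1923: Mon ✓, 1924: Wed, 1925: Thu, 1926: Fri, 1927: Sat, 1928: Mon ✓, 1929: Tue, 1930: Wed, 1931: Thu, 1932: Sat, 1933: Sun, 1934: Mon ✓, 1935: Tue, 1936: Thu
Mondays: 1917, 1923, 1928, 1934.

4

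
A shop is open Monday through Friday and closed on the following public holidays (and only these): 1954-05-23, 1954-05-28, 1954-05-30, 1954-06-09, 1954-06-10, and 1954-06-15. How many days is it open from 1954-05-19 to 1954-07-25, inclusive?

1954-05-19 is a Wednesday.
From 1954-05-19 to 1954-07-25 is 68 days inclusive.
68 = 7 × 9 + 5, so there are 9 full weeks plus 5 extra days.
Each full week contributes 5 weekdays (Mon–Fri): 9 × 5 = 45.
The 5 extra days are Wednesday, Thursday, Friday, Saturday, Sunday — 3 of them qualify.
Total: 45 + 3 = 48.
Holidays: 1954-05-23 (Sun); 1954-05-28 (Fri); 1954-05-30 (Sun); 1954-06-09 (Wed); 1954-06-10 (Thu); 1954-06-15 (Tue).
4 of the 6 holidays fall on weekdays; the rest are weekends and were already excluded.
Business days: 48 − 4 = 44.

44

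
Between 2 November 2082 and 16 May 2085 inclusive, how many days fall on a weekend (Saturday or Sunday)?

264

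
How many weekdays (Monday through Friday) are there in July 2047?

Jul 1, 2047 is a Monday.
From Jul 1, 2047 to Jul 31, 2047 is 31 days inclusive.
31 = 7 × 4 + 3, so there are 4 full weeks plus 3 extra days.
Each full week contributes 5 weekdays (Mon–Fri): 4 × 5 = 20.
The 3 extra days are Monday, Tuesday, Wednesday — 3 of them qualify.
Total: 20 + 3 = 23.

23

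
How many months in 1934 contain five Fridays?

4

A month has five Fridays exactly when Friday falls within its first (length − 28) days.
Jan: 31 days, starts Mon → 5 of Mon, Tue, Wed
Feb: 28 days, starts Thu → 5 of (none)
Mar: 31 days, starts Thu → 5 of Thu, Fri, Sat ✓
Apr: 30 days, starts Sun → 5 of Sun, Mon
May: 31 days, starts Tue → 5 of Tue, Wed, Thu
Jun: 30 days, starts Fri → 5 of Fri, Sat ✓
Jul: 31 days, starts Sun → 5 of Sun, Mon, Tue
Aug: 31 days, starts Wed → 5 of Wed, Thu, Fri ✓
Sep: 30 days, starts Sat → 5 of Sat, Sun
Oct: 31 days, starts Mon → 5 of Mon, Tue, Wed
Nov: 30 days, starts Thu → 5 of Thu, Fri ✓
Dec: 31 days, starts Sat → 5 of Sat, Sun, Mon
Months with five Fridays: Mar, Jun, Aug, Nov.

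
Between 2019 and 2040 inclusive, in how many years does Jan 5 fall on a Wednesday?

4

Day of week of January 5 in each year:
2019: Sat, 2020: Sun, 2021: Tue, 2022: Wed ✓, 2023: Thu, 2024: Fri, 2025: Sun, 2026: Mon, 2027: Tue, 2028: Wed ✓, 2029: Fri, 2030: Sat, 2031: Sun, 2032: Mon, 2033: Wed ✓, 2034: Thu, 2035: Fri, 2036: Sat, 2037: Mon, 2038: Tue, 2039: Wed ✓, 2040: Thu
Wednesdays: 2022, 2028, 2033, 2039.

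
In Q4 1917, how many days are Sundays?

October 1, 1917 is a Monday.
That's 92 days from start to end, counting both.
92 = 7 × 13 + 1, so there are 13 full weeks plus 1 extra day.
Each full week contributes one Sunday: 13 so far.
The 1 extra day is Mon — none qualify.
Total: 13 + 0 = 13.

13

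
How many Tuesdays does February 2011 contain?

4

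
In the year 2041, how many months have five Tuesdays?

5

A month has five Tuesdays exactly when Tuesday falls within its first (length − 28) days.
Jan: 31 days, starts Tue → 5 of Tue, Wed, Thu ✓
Feb: 28 days, starts Fri → 5 of (none)
Mar: 31 days, starts Fri → 5 of Fri, Sat, Sun
Apr: 30 days, starts Mon → 5 of Mon, Tue ✓
May: 31 days, starts Wed → 5 of Wed, Thu, Fri
Jun: 30 days, starts Sat → 5 of Sat, Sun
Jul: 31 days, starts Mon → 5 of Mon, Tue, Wed ✓
Aug: 31 days, starts Thu → 5 of Thu, Fri, Sat
Sep: 30 days, starts Sun → 5 of Sun, Mon
Oct: 31 days, starts Tue → 5 of Tue, Wed, Thu ✓
Nov: 30 days, starts Fri → 5 of Fri, Sat
Dec: 31 days, starts Sun → 5 of Sun, Mon, Tue ✓
Months with five Tuesdays: Jan, Apr, Jul, Oct, Dec.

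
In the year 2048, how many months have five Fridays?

4

A month has five Fridays exactly when Friday falls within its first (length − 28) days.
Jan: 31 days, starts Wed → 5 of Wed, Thu, Fri ✓
Feb: 29 days, starts Sat → 5 of Sat
Mar: 31 days, starts Sun → 5 of Sun, Mon, Tue
Apr: 30 days, starts Wed → 5 of Wed, Thu
May: 31 days, starts Fri → 5 of Fri, Sat, Sun ✓
Jun: 30 days, starts Mon → 5 of Mon, Tue
Jul: 31 days, starts Wed → 5 of Wed, Thu, Fri ✓
Aug: 31 days, starts Sat → 5 of Sat, Sun, Mon
Sep: 30 days, starts Tue → 5 of Tue, Wed
Oct: 31 days, starts Thu → 5 of Thu, Fri, Sat ✓
Nov: 30 days, starts Sun → 5 of Sun, Mon
Dec: 31 days, starts Tue → 5 of Tue, Wed, Thu
Months with five Fridays: Jan, May, Jul, Oct.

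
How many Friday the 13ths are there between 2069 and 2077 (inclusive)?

Friday-the-13ths by year:
2069: Sep, Dec
2070: Jun
2071: Feb, Mar, Nov
2072: May
2073: Jan, Oct
2074: Apr, Jul
2075: Sep, Dec
2076: Mar, Nov
2077: Aug

16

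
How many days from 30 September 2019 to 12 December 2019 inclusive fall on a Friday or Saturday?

30 September 2019 is a Monday.
That's 74 days from start to end, counting both.
74 = 7 × 10 + 4, so there are 10 full weeks plus 4 extra days.
Each full week contributes 2 days from the set (Fri, Sat): 10 × 2 = 20.
The 4 extra days are Monday, Tuesday, Wednesday, Thursday — none qualify.
Total: 20 + 0 = 20.

20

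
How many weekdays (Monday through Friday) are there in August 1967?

August 1, 1967 is a Tuesday.
That's 31 days from start to end, counting both.
31 = 7 × 4 + 3, so there are 4 full weeks plus 3 extra days.
Each full week contributes 5 weekdays (Mon–Fri): 4 × 5 = 20.
The 3 extra days are Tuesday, Wednesday, Thursday — 3 of them qualify.
Total: 20 + 3 = 23.

23 weekdays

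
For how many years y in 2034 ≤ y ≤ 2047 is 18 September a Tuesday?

3

Day of week of September 18 in each year:
2034: Mon, 2035: Tue ✓, 2036: Thu, 2037: Fri, 2038: Sat, 2039: Sun, 2040: Tue ✓, 2041: Wed, 2042: Thu, 2043: Fri, 2044: Sun, 2045: Mon, 2046: Tue ✓, 2047: Wed
Tuesdays: 2035, 2040, 2046.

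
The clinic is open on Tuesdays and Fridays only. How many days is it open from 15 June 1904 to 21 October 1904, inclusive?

37

15 June 1904 is a Wednesday.
The range spans 129 days (inclusive of both endpoints).
129 = 7 × 18 + 3, so there are 18 full weeks plus 3 extra days.
Each full week contributes 2 days from the set (Tue, Fri): 18 × 2 = 36.
The 3 extra days are Wed, Thu, Fri — 1 of them qualifies.
Total: 36 + 1 = 37.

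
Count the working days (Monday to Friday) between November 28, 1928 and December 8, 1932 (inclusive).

1052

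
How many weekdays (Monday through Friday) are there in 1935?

Jan 1, 1935 is a Tuesday.
From Jan 1, 1935 to Dec 31, 1935 is 365 days inclusive.
365 = 7 × 52 + 1, so there are 52 full weeks plus 1 extra day.
Each full week contributes 5 weekdays (Mon–Fri): 52 × 5 = 260.
The 1 extra day is Tue — 1 of them qualifies.
Total: 260 + 1 = 261.

261 weekdays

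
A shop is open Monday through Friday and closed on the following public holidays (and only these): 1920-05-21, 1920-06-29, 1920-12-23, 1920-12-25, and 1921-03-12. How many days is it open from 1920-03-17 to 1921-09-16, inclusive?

390

1920-03-17 is a Wednesday.
The range spans 549 days (inclusive of both endpoints).
549 = 7 × 78 + 3, so there are 78 full weeks plus 3 extra days.
Each full week contributes 5 weekdays (Mon–Fri): 78 × 5 = 390.
The 3 extra days are Wednesday, Thursday, Friday — 3 of them qualify.
Total: 390 + 3 = 393.
Holidays: 1920-05-21 (Fri); 1920-06-29 (Tue); 1920-12-23 (Thu); 1920-12-25 (Sat); 1921-03-12 (Sat).
3 of the 5 holidays fall on weekdays; the rest are weekends and were already excluded.
Business days: 393 − 3 = 390.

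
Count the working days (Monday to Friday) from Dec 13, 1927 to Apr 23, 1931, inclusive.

Dec 13, 1927 is a Tuesday.
The range spans 1228 days (inclusive of both endpoints).
1228 = 7 × 175 + 3, so there are 175 full weeks plus 3 extra days.
Each full week contributes 5 weekdays (Mon–Fri): 175 × 5 = 875.
The 3 extra days are Tue, Wed, Thu — 3 of them qualify.
Total: 875 + 3 = 878.

878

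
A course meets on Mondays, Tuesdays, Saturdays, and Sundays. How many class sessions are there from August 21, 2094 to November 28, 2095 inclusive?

August 21, 2094 is a Saturday.
That's 465 days from start to end, counting both.
465 = 7 × 66 + 3, so there are 66 full weeks plus 3 extra days.
Each full week contributes 4 days from the set (Mon, Tue, Sat, Sun): 66 × 4 = 264.
The 3 extra days are Sat, Sun, Mon — 3 of them qualify.
Total: 264 + 3 = 267.

267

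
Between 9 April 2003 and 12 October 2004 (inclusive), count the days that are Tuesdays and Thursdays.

9 April 2003 is a Wednesday.
That's 553 days from start to end, counting both.
553 = 7 × 79, so the span is exactly 79 full weeks.
Each full week contributes 2 days from the set (Tue, Thu): 79 × 2 = 158.
Total: 158.

158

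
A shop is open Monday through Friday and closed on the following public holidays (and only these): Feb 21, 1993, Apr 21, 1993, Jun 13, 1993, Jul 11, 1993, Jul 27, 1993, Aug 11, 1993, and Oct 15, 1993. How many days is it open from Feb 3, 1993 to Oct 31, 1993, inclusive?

189

Feb 3, 1993 is a Wednesday.
From Feb 3, 1993 to Oct 31, 1993 is 271 days inclusive.
271 = 7 × 38 + 5, so there are 38 full weeks plus 5 extra days.
Each full week contributes 5 weekdays (Mon–Fri): 38 × 5 = 190.
The 5 extra days are Wed, Thu, Fri, Sat, Sun — 3 of them qualify.
Total: 190 + 3 = 193.
Holidays: Feb 21, 1993 (Sun); Apr 21, 1993 (Wed); Jun 13, 1993 (Sun); Jul 11, 1993 (Sun); Jul 27, 1993 (Tue); Aug 11, 1993 (Wed); Oct 15, 1993 (Fri).
4 of the 7 holidays fall on weekdays; the rest are weekends and were already excluded.
Business days: 193 − 4 = 189.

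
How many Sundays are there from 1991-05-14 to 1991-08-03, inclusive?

11 Sundays

1991-05-14 is a Tuesday.
That's 82 days from start to end, counting both.
82 = 7 × 11 + 5, so there are 11 full weeks plus 5 extra days.
Each full week contributes one Sunday: 11 so far.
The 5 extra days are Tuesday, Wednesday, Thursday, Friday, Saturday — none qualify.
Total: 11 + 0 = 11.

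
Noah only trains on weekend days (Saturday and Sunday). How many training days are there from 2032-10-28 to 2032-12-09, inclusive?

12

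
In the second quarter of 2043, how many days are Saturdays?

13

1 April 2043 is a Wednesday.
That's 91 days from start to end, counting both.
91 = 7 × 13, so the span is exactly 13 full weeks.
Each full week contributes one Saturday: 13 so far.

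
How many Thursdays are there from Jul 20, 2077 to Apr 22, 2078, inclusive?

Jul 20, 2077 is a Tuesday.
That's 277 days from start to end, counting both.
277 = 7 × 39 + 4, so there are 39 full weeks plus 4 extra days.
Each full week contributes one Thursday: 39 so far.
The 4 extra days are Tuesday, Wednesday, Thursday, Friday — 1 of them qualifies.
Total: 39 + 1 = 40.

40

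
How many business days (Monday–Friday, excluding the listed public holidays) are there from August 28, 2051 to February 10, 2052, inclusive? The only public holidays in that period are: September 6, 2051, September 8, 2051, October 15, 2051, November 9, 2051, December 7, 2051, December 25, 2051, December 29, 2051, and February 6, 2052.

113

August 28, 2051 is a Monday.
The range spans 167 days (inclusive of both endpoints).
167 = 7 × 23 + 6, so there are 23 full weeks plus 6 extra days.
Each full week contributes 5 weekdays (Mon–Fri): 23 × 5 = 115.
The 6 extra days are Monday, Tuesday, Wednesday, Thursday, Friday, Saturday — 5 of them qualify.
Total: 115 + 5 = 120.
Holidays: September 6, 2051 (Wed); September 8, 2051 (Fri); October 15, 2051 (Sun); November 9, 2051 (Thu); December 7, 2051 (Thu); December 25, 2051 (Mon); December 29, 2051 (Fri); February 6, 2052 (Tue).
7 of the 8 holidays fall on weekdays; the rest are weekends and were already excluded.
Business days: 120 − 7 = 113.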